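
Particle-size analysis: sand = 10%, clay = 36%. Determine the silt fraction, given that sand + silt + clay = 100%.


Step 1: sand + silt + clay = 100%
Step 2: silt = 100 - sand - clay
Step 3: silt = 100 - 10 - 36
Step 4: silt = 54%

54


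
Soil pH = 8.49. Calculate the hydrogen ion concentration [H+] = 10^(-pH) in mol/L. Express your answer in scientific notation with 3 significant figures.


Step 1: [H+] = 10^(-pH)
Step 2: [H+] = 10^(-8.49)
Step 3: [H+] = 3.24e-09 mol/L

3.24e-09


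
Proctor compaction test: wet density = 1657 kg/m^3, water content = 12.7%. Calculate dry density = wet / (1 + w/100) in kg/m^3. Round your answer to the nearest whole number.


Step 1: Dry density = wet density / (1 + w/100)
Step 2: Dry density = 1657 / (1 + 12.7/100)
Step 3: Dry density = 1657 / 1.127
Step 4: Dry density = 1470 kg/m^3

1470


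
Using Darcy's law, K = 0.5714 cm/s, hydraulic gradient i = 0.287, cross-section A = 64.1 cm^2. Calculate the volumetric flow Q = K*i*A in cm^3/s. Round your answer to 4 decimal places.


Step 1: Apply Darcy's law: Q = K * i * A
Step 2: Q = 0.5714 * 0.287 * 64.1
Step 3: Q = 10.5119 cm^3/s

10.5119


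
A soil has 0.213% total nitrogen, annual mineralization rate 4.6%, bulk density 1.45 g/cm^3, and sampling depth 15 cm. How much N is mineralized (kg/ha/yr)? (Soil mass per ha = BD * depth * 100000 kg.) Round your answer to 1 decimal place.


Step 1: Soil mass per ha = BD * depth * 100000 = 1.45 * 15 * 100000 = 2175000 kg
Step 2: Total N pool = soil mass * N%/100 = 2175000 * 0.213/100 = 4632.75 kg/ha
Step 3: N mineralized = N pool * rate%/100 = 4632.75 * 4.6/100 = 213.1 kg/ha/yr

213.1


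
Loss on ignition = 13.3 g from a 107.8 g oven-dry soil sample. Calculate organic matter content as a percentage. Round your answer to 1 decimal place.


Step 1: OM% = 100 * LOI / sample mass
Step 2: OM = 100 * 13.3 / 107.8
Step 3: OM = 12.3%

12.3


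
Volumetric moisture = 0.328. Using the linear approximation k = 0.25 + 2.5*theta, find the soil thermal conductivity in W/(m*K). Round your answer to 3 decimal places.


Step 1: k = 0.25 + 2.5 * theta
Step 2: k = 0.25 + 2.5 * 0.328
Step 3: k = 0.25 + 0.82
Step 4: k = 1.07 W/(m*K)

1.07


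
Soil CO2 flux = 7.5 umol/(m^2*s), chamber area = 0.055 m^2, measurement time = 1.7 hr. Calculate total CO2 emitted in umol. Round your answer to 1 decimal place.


Step 1: Convert time to seconds: 1.7 hr * 3600 = 6120.0 s
Step 2: Total = flux * area * time_s
Step 3: Total = 7.5 * 0.055 * 6120.0
Step 4: Total = 2524.5 umol

2524.5


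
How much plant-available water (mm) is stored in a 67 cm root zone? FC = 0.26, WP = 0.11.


Step 1: Available water = (FC - WP) * depth * 10
Step 2: AW = (0.26 - 0.11) * 67 * 10
Step 3: AW = 0.15 * 67 * 10
Step 4: AW = 100.5 mm

100.5


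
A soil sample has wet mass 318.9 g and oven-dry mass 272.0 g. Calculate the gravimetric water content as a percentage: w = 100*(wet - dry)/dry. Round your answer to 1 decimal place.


Step 1: Water mass = wet - dry = 318.9 - 272.0 = 46.9 g
Step 2: w = 100 * water mass / dry mass
Step 3: w = 100 * 46.9 / 272.0 = 17.2%

17.2


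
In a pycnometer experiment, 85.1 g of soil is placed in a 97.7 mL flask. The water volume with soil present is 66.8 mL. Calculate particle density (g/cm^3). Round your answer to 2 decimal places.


Step 1: Volume of solids = flask volume - water volume with soil
Step 2: V_solids = 97.7 - 66.8 = 30.9 mL
Step 3: Particle density = mass / V_solids = 85.1 / 30.9 = 2.75 g/cm^3

2.75


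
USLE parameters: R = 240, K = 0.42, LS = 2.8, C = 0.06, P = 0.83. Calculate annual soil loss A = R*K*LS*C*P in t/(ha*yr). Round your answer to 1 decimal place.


Step 1: A = R * K * LS * C * P
Step 2: R * K = 240 * 0.42 = 100.8
Step 3: (R*K) * LS = 100.8 * 2.8 = 282.24
Step 4: * C * P = 282.24 * 0.06 * 0.83 = 14.1
Step 5: A = 14.1 t/(ha*yr)

14.1


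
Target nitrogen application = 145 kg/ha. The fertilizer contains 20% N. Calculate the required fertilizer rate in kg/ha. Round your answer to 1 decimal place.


Step 1: Fertilizer rate = target N / (N content / 100)
Step 2: Rate = 145 / (20 / 100)
Step 3: Rate = 145 / 0.2
Step 4: Rate = 725.0 kg/ha

725.0


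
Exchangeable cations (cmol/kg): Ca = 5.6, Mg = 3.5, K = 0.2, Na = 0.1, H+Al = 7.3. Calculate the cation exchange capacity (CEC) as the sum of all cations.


Step 1: CEC = Ca + Mg + K + Na + (H+Al)
Step 2: CEC = 5.6 + 3.5 + 0.2 + 0.1 + 7.3
Step 3: CEC = 16.7 cmol/kg

16.7


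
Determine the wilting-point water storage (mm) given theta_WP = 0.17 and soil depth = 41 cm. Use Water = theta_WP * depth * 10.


Step 1: Water (mm) = theta_WP * depth * 10
Step 2: Water = 0.17 * 41 * 10
Step 3: Water = 69.7 mm

69.7


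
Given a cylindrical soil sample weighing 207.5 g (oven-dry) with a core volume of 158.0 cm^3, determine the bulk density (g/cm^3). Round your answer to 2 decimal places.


Step 1: Identify the formula: BD = dry mass / volume
Step 2: Substitute values: BD = 207.5 / 158.0
Step 3: BD = 1.31 g/cm^3

1.31


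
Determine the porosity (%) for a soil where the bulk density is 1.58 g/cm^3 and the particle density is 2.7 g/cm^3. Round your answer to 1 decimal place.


Step 1: Formula: n = 100 * (1 - BD / PD)
Step 2: n = 100 * (1 - 1.58 / 2.7)
Step 3: n = 100 * (1 - 0.58519)
Step 4: n = 41.5%

41.5


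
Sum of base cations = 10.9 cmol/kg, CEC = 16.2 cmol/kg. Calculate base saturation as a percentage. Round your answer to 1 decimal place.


Step 1: BS = 100 * (sum of bases) / CEC
Step 2: BS = 100 * 10.9 / 16.2
Step 3: BS = 67.3%

67.3


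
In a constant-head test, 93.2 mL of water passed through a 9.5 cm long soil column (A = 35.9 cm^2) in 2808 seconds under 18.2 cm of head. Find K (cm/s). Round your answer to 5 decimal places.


Step 1: K = Q * L / (A * t * h)
Step 2: Numerator = 93.2 * 9.5 = 885.4
Step 3: Denominator = 35.9 * 2808 * 18.2 = 1834691.04
Step 4: K = 885.4 / 1834691.04 = 0.00048 cm/s

0.00048


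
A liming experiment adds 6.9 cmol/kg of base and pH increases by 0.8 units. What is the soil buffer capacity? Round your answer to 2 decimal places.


Step 1: BC = change in base / change in pH
Step 2: BC = 6.9 / 0.8
Step 3: BC = 8.63 cmol/(kg*pH unit)

8.63


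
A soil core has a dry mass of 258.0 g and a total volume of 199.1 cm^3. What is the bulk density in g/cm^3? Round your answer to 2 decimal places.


Step 1: Identify the formula: BD = dry mass / volume
Step 2: Substitute values: BD = 258.0 / 199.1
Step 3: BD = 1.3 g/cm^3

1.3


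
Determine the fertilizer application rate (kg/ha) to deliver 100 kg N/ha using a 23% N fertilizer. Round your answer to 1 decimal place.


Step 1: Fertilizer rate = target N / (N content / 100)
Step 2: Rate = 100 / (23 / 100)
Step 3: Rate = 100 / 0.23
Step 4: Rate = 434.8 kg/ha

434.8


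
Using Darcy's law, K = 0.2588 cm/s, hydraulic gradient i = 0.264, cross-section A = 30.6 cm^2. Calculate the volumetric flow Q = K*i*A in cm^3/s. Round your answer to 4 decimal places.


Step 1: Apply Darcy's law: Q = K * i * A
Step 2: Q = 0.2588 * 0.264 * 30.6
Step 3: Q = 2.0907 cm^3/s

2.0907


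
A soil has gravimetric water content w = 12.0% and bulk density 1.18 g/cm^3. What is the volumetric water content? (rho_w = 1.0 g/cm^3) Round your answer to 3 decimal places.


Step 1: theta = (w / 100) * BD / rho_w
Step 2: theta = (12.0 / 100) * 1.18 / 1.0
Step 3: theta = 0.12 * 1.18
Step 4: theta = 0.142

0.142


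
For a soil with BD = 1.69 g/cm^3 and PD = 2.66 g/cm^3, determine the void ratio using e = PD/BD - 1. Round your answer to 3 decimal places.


Step 1: e = PD / BD - 1
Step 2: e = 2.66 / 1.69 - 1
Step 3: e = 1.57396 - 1
Step 4: e = 0.574

0.574


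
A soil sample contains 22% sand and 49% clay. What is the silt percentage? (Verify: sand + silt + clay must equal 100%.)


Step 1: sand + silt + clay = 100%
Step 2: silt = 100 - sand - clay
Step 3: silt = 100 - 22 - 49
Step 4: silt = 29%

29


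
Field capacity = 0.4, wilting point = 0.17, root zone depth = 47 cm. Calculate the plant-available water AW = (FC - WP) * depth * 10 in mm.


Step 1: Available water = (FC - WP) * depth * 10
Step 2: AW = (0.4 - 0.17) * 47 * 10
Step 3: AW = 0.23 * 47 * 10
Step 4: AW = 108.1 mm

108.1


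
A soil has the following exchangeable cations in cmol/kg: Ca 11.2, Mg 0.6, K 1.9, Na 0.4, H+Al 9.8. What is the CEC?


Step 1: CEC = Ca + Mg + K + Na + (H+Al)
Step 2: CEC = 11.2 + 0.6 + 1.9 + 0.4 + 9.8
Step 3: CEC = 23.9 cmol/kg

23.9


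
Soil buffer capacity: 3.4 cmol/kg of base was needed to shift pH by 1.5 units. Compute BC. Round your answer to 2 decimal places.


Step 1: BC = change in base / change in pH
Step 2: BC = 3.4 / 1.5
Step 3: BC = 2.27 cmol/(kg*pH unit)

2.27


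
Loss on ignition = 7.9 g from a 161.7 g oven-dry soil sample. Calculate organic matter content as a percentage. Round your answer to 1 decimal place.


Step 1: OM% = 100 * LOI / sample mass
Step 2: OM = 100 * 7.9 / 161.7
Step 3: OM = 4.9%

4.9


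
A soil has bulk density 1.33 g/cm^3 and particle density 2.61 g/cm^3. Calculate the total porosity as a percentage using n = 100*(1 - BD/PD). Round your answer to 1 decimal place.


Step 1: Formula: n = 100 * (1 - BD / PD)
Step 2: n = 100 * (1 - 1.33 / 2.61)
Step 3: n = 100 * (1 - 0.50958)
Step 4: n = 49.0%

49.0


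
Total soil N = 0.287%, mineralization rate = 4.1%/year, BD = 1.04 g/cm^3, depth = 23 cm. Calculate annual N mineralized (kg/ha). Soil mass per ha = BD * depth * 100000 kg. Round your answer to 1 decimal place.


Step 1: Soil mass per ha = BD * depth * 100000 = 1.04 * 23 * 100000 = 2392000 kg
Step 2: Total N pool = soil mass * N%/100 = 2392000 * 0.287/100 = 6865.04 kg/ha
Step 3: N mineralized = N pool * rate%/100 = 6865.04 * 4.1/100 = 281.5 kg/ha/yr

281.5


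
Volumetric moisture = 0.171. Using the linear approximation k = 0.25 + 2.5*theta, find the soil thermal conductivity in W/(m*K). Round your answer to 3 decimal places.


Step 1: k = 0.25 + 2.5 * theta
Step 2: k = 0.25 + 2.5 * 0.171
Step 3: k = 0.25 + 0.428
Step 4: k = 0.678 W/(m*K)

0.678


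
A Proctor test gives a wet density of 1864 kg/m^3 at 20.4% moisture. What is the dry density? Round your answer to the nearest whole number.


Step 1: Dry density = wet density / (1 + w/100)
Step 2: Dry density = 1864 / (1 + 20.4/100)
Step 3: Dry density = 1864 / 1.204
Step 4: Dry density = 1548 kg/m^3

1548


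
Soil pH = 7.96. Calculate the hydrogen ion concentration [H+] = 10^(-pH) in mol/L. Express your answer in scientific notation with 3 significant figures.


Step 1: [H+] = 10^(-pH)
Step 2: [H+] = 10^(-7.96)
Step 3: [H+] = 1.10e-08 mol/L

1.10e-08


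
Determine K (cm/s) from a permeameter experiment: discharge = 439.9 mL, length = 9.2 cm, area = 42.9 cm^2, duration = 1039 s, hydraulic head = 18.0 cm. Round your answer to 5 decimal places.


Step 1: K = Q * L / (A * t * h)
Step 2: Numerator = 439.9 * 9.2 = 4047.08
Step 3: Denominator = 42.9 * 1039 * 18.0 = 802315.8
Step 4: K = 4047.08 / 802315.8 = 0.00504 cm/s

0.00504


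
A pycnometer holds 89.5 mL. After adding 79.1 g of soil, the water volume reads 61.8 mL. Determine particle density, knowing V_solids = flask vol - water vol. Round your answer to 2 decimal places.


Step 1: Volume of solids = flask volume - water volume with soil
Step 2: V_solids = 89.5 - 61.8 = 27.7 mL
Step 3: Particle density = mass / V_solids = 79.1 / 27.7 = 2.86 g/cm^3

2.86


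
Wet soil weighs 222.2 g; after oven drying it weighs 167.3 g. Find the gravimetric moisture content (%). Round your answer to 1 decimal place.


Step 1: Water mass = wet - dry = 222.2 - 167.3 = 54.9 g
Step 2: w = 100 * water mass / dry mass
Step 3: w = 100 * 54.9 / 167.3 = 32.8%

32.8


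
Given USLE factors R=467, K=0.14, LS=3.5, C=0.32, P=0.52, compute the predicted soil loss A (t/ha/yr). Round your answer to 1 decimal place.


Step 1: A = R * K * LS * C * P
Step 2: R * K = 467 * 0.14 = 65.38
Step 3: (R*K) * LS = 65.38 * 3.5 = 228.83
Step 4: * C * P = 228.83 * 0.32 * 0.52 = 38.1
Step 5: A = 38.1 t/(ha*yr)

38.1


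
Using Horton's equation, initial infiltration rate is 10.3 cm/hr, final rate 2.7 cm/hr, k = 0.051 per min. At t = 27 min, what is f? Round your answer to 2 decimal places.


Step 1: f = fc + (f0 - fc) * exp(-k * t)
Step 2: exp(-0.051 * 27) = 0.252334
Step 3: f = 2.7 + (10.3 - 2.7) * 0.252334
Step 4: f = 2.7 + 7.6 * 0.252334
Step 5: f = 4.62 cm/hr

4.62


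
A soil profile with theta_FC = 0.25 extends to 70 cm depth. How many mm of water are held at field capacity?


Step 1: Water (mm) = theta_FC * depth (cm) * 10
Step 2: Water = 0.25 * 70 * 10
Step 3: Water = 175.0 mm

175.0


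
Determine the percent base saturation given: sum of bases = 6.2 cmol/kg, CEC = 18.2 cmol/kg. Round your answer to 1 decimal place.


Step 1: BS = 100 * (sum of bases) / CEC
Step 2: BS = 100 * 6.2 / 18.2
Step 3: BS = 34.1%

34.1


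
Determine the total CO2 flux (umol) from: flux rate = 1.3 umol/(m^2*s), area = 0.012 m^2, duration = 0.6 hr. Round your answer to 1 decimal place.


Step 1: Convert time to seconds: 0.6 hr * 3600 = 2160.0 s
Step 2: Total = flux * area * time_s
Step 3: Total = 1.3 * 0.012 * 2160.0
Step 4: Total = 33.7 umol

33.7


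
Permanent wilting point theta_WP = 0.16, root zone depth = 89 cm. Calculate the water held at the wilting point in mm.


Step 1: Water (mm) = theta_WP * depth * 10
Step 2: Water = 0.16 * 89 * 10
Step 3: Water = 142.4 mm

142.4


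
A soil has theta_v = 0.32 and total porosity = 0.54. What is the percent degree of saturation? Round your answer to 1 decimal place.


Step 1: S = 100 * theta_v / n
Step 2: S = 100 * 0.32 / 0.54
Step 3: S = 59.3%

59.3


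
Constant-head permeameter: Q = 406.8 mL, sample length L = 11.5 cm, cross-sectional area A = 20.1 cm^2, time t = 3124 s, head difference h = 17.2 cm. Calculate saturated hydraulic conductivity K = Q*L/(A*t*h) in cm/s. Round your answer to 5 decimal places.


Step 1: K = Q * L / (A * t * h)
Step 2: Numerator = 406.8 * 11.5 = 4678.2
Step 3: Denominator = 20.1 * 3124 * 17.2 = 1080029.28
Step 4: K = 4678.2 / 1080029.28 = 0.00433 cm/s

0.00433


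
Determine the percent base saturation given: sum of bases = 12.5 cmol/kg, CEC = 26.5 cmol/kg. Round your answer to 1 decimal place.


Step 1: BS = 100 * (sum of bases) / CEC
Step 2: BS = 100 * 12.5 / 26.5
Step 3: BS = 47.2%

47.2


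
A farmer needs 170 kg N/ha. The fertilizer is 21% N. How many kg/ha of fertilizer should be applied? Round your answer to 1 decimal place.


Step 1: Fertilizer rate = target N / (N content / 100)
Step 2: Rate = 170 / (21 / 100)
Step 3: Rate = 170 / 0.21
Step 4: Rate = 809.5 kg/ha

809.5


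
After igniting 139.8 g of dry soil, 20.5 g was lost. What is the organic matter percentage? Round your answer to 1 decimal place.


Step 1: OM% = 100 * LOI / sample mass
Step 2: OM = 100 * 20.5 / 139.8
Step 3: OM = 14.7%

14.7


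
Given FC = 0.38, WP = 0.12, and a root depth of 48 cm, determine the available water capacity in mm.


Step 1: Available water = (FC - WP) * depth * 10
Step 2: AW = (0.38 - 0.12) * 48 * 10
Step 3: AW = 0.26 * 48 * 10
Step 4: AW = 124.8 mm

124.8


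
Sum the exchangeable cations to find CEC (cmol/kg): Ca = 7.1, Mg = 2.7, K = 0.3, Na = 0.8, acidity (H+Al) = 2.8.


Step 1: CEC = Ca + Mg + K + Na + (H+Al)
Step 2: CEC = 7.1 + 2.7 + 0.3 + 0.8 + 2.8
Step 3: CEC = 13.7 cmol/kg

13.7


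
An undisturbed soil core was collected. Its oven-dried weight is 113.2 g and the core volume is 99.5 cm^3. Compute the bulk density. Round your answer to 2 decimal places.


Step 1: Identify the formula: BD = dry mass / volume
Step 2: Substitute values: BD = 113.2 / 99.5
Step 3: BD = 1.14 g/cm^3

1.14


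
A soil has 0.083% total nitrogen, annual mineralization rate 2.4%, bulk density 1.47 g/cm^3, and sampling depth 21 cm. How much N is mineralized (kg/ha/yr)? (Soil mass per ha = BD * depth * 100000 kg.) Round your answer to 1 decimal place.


Step 1: Soil mass per ha = BD * depth * 100000 = 1.47 * 21 * 100000 = 3087000 kg
Step 2: Total N pool = soil mass * N%/100 = 3087000 * 0.083/100 = 2562.21 kg/ha
Step 3: N mineralized = N pool * rate%/100 = 2562.21 * 2.4/100 = 61.5 kg/ha/yr

61.5


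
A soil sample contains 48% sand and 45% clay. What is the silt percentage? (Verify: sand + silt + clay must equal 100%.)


Step 1: sand + silt + clay = 100%
Step 2: silt = 100 - sand - clay
Step 3: silt = 100 - 48 - 45
Step 4: silt = 7%

7


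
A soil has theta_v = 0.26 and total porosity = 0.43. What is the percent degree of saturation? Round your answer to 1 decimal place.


Step 1: S = 100 * theta_v / n
Step 2: S = 100 * 0.26 / 0.43
Step 3: S = 60.5%

60.5


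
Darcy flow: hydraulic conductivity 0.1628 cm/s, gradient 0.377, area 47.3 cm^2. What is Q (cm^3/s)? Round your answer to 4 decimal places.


Step 1: Apply Darcy's law: Q = K * i * A
Step 2: Q = 0.1628 * 0.377 * 47.3
Step 3: Q = 2.9031 cm^3/s

2.9031


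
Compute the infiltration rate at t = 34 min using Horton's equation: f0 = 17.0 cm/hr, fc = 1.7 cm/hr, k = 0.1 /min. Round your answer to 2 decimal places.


Step 1: f = fc + (f0 - fc) * exp(-k * t)
Step 2: exp(-0.1 * 34) = 0.033373
Step 3: f = 1.7 + (17.0 - 1.7) * 0.033373
Step 4: f = 1.7 + 15.3 * 0.033373
Step 5: f = 2.21 cm/hr

2.21


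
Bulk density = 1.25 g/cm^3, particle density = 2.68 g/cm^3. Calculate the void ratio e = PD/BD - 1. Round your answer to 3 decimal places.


Step 1: e = PD / BD - 1
Step 2: e = 2.68 / 1.25 - 1
Step 3: e = 2.144 - 1
Step 4: e = 1.144

1.144


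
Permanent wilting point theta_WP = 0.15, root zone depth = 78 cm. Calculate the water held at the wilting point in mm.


Step 1: Water (mm) = theta_WP * depth * 10
Step 2: Water = 0.15 * 78 * 10
Step 3: Water = 117.0 mm

117.0


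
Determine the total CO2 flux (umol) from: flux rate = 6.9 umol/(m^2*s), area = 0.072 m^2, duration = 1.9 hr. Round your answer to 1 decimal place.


Step 1: Convert time to seconds: 1.9 hr * 3600 = 6840.0 s
Step 2: Total = flux * area * time_s
Step 3: Total = 6.9 * 0.072 * 6840.0
Step 4: Total = 3398.1 umol

3398.1


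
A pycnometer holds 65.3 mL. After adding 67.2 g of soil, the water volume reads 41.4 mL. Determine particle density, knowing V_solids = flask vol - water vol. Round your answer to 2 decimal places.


Step 1: Volume of solids = flask volume - water volume with soil
Step 2: V_solids = 65.3 - 41.4 = 23.9 mL
Step 3: Particle density = mass / V_solids = 67.2 / 23.9 = 2.81 g/cm^3

2.81


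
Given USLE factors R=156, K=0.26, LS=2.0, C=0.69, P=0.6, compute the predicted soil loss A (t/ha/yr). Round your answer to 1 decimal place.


Step 1: A = R * K * LS * C * P
Step 2: R * K = 156 * 0.26 = 40.56
Step 3: (R*K) * LS = 40.56 * 2.0 = 81.12
Step 4: * C * P = 81.12 * 0.69 * 0.6 = 33.6
Step 5: A = 33.6 t/(ha*yr)

33.6


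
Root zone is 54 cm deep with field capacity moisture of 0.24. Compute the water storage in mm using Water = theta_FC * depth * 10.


Step 1: Water (mm) = theta_FC * depth (cm) * 10
Step 2: Water = 0.24 * 54 * 10
Step 3: Water = 129.6 mm

129.6


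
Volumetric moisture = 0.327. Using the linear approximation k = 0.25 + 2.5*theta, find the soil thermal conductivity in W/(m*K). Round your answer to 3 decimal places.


Step 1: k = 0.25 + 2.5 * theta
Step 2: k = 0.25 + 2.5 * 0.327
Step 3: k = 0.25 + 0.818
Step 4: k = 1.068 W/(m*K)

1.068


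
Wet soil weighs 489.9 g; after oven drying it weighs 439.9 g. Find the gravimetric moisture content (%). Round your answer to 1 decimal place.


Step 1: Water mass = wet - dry = 489.9 - 439.9 = 50.0 g
Step 2: w = 100 * water mass / dry mass
Step 3: w = 100 * 50.0 / 439.9 = 11.4%

11.4


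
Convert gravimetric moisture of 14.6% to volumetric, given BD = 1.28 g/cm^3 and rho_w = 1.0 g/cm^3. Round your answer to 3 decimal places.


Step 1: theta = (w / 100) * BD / rho_w
Step 2: theta = (14.6 / 100) * 1.28 / 1.0
Step 3: theta = 0.146 * 1.28
Step 4: theta = 0.187

0.187


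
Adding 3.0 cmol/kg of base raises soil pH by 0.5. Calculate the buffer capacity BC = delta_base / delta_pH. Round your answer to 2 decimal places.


Step 1: BC = change in base / change in pH
Step 2: BC = 3.0 / 0.5
Step 3: BC = 6.0 cmol/(kg*pH unit)

6.0


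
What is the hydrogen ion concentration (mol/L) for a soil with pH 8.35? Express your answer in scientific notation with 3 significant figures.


Step 1: [H+] = 10^(-pH)
Step 2: [H+] = 10^(-8.35)
Step 3: [H+] = 4.47e-09 mol/L

4.47e-09


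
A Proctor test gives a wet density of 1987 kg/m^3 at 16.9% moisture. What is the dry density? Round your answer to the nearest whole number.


Step 1: Dry density = wet density / (1 + w/100)
Step 2: Dry density = 1987 / (1 + 16.9/100)
Step 3: Dry density = 1987 / 1.169
Step 4: Dry density = 1700 kg/m^3

1700


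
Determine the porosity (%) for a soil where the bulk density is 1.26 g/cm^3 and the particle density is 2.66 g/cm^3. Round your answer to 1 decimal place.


Step 1: Formula: n = 100 * (1 - BD / PD)
Step 2: n = 100 * (1 - 1.26 / 2.66)
Step 3: n = 100 * (1 - 0.47368)
Step 4: n = 52.6%

52.6


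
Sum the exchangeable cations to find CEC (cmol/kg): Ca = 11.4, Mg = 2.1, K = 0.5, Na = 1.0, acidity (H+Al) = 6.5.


Step 1: CEC = Ca + Mg + K + Na + (H+Al)
Step 2: CEC = 11.4 + 2.1 + 0.5 + 1.0 + 6.5
Step 3: CEC = 21.5 cmol/kg

21.5


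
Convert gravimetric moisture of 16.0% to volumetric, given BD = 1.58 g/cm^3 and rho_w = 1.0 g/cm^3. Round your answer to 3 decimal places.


Step 1: theta = (w / 100) * BD / rho_w
Step 2: theta = (16.0 / 100) * 1.58 / 1.0
Step 3: theta = 0.16 * 1.58
Step 4: theta = 0.253

0.253


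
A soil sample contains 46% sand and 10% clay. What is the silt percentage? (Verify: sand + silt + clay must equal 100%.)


Step 1: sand + silt + clay = 100%
Step 2: silt = 100 - sand - clay
Step 3: silt = 100 - 46 - 10
Step 4: silt = 44%

44


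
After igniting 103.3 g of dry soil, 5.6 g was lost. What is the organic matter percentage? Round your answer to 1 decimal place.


Step 1: OM% = 100 * LOI / sample mass
Step 2: OM = 100 * 5.6 / 103.3
Step 3: OM = 5.4%

5.4


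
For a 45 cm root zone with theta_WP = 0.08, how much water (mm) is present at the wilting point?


Step 1: Water (mm) = theta_WP * depth * 10
Step 2: Water = 0.08 * 45 * 10
Step 3: Water = 36.0 mm

36.0


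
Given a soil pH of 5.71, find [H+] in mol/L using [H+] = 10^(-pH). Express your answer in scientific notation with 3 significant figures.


Step 1: [H+] = 10^(-pH)
Step 2: [H+] = 10^(-5.71)
Step 3: [H+] = 1.95e-06 mol/L

1.95e-06


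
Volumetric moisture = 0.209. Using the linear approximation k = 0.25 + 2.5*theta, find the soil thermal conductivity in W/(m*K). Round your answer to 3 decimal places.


Step 1: k = 0.25 + 2.5 * theta
Step 2: k = 0.25 + 2.5 * 0.209
Step 3: k = 0.25 + 0.523
Step 4: k = 0.773 W/(m*K)

0.773


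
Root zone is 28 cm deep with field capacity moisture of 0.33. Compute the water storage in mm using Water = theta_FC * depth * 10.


Step 1: Water (mm) = theta_FC * depth (cm) * 10
Step 2: Water = 0.33 * 28 * 10
Step 3: Water = 92.4 mm

92.4


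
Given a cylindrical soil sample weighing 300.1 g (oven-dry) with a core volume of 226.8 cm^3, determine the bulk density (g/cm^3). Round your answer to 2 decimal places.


Step 1: Identify the formula: BD = dry mass / volume
Step 2: Substitute values: BD = 300.1 / 226.8
Step 3: BD = 1.32 g/cm^3

1.32


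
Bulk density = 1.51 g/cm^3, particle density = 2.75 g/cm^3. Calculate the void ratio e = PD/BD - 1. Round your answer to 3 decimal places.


Step 1: e = PD / BD - 1
Step 2: e = 2.75 / 1.51 - 1
Step 3: e = 1.82119 - 1
Step 4: e = 0.821

0.821


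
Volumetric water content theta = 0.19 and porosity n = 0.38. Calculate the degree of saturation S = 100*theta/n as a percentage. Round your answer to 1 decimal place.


Step 1: S = 100 * theta_v / n
Step 2: S = 100 * 0.19 / 0.38
Step 3: S = 50.0%

50.0


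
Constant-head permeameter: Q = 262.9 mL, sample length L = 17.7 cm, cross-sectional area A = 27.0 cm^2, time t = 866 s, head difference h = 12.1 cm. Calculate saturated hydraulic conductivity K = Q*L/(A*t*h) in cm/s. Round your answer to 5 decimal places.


Step 1: K = Q * L / (A * t * h)
Step 2: Numerator = 262.9 * 17.7 = 4653.33
Step 3: Denominator = 27.0 * 866 * 12.1 = 282922.2
Step 4: K = 4653.33 / 282922.2 = 0.01645 cm/s

0.01645


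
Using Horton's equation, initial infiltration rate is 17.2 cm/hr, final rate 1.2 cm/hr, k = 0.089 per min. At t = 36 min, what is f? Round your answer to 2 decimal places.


Step 1: f = fc + (f0 - fc) * exp(-k * t)
Step 2: exp(-0.089 * 36) = 0.040599
Step 3: f = 1.2 + (17.2 - 1.2) * 0.040599
Step 4: f = 1.2 + 16.0 * 0.040599
Step 5: f = 1.85 cm/hr

1.85


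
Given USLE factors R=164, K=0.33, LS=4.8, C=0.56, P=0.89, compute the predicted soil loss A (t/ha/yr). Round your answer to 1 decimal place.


Step 1: A = R * K * LS * C * P
Step 2: R * K = 164 * 0.33 = 54.12
Step 3: (R*K) * LS = 54.12 * 4.8 = 259.776
Step 4: * C * P = 259.776 * 0.56 * 0.89 = 129.5
Step 5: A = 129.5 t/(ha*yr)

129.5


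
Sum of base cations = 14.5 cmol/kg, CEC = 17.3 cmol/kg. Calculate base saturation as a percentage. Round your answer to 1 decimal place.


Step 1: BS = 100 * (sum of bases) / CEC
Step 2: BS = 100 * 14.5 / 17.3
Step 3: BS = 83.8%

83.8


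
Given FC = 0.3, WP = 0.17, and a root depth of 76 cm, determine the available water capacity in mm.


Step 1: Available water = (FC - WP) * depth * 10
Step 2: AW = (0.3 - 0.17) * 76 * 10
Step 3: AW = 0.13 * 76 * 10
Step 4: AW = 98.8 mm

98.8


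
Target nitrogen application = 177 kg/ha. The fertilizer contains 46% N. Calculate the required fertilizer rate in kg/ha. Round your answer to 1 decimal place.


Step 1: Fertilizer rate = target N / (N content / 100)
Step 2: Rate = 177 / (46 / 100)
Step 3: Rate = 177 / 0.46
Step 4: Rate = 384.8 kg/ha

384.8


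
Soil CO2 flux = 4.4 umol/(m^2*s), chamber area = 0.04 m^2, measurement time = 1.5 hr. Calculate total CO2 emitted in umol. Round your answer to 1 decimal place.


Step 1: Convert time to seconds: 1.5 hr * 3600 = 5400.0 s
Step 2: Total = flux * area * time_s
Step 3: Total = 4.4 * 0.04 * 5400.0
Step 4: Total = 950.4 umol

950.4


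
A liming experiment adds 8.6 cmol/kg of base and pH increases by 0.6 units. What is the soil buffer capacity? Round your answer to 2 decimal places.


Step 1: BC = change in base / change in pH
Step 2: BC = 8.6 / 0.6
Step 3: BC = 14.33 cmol/(kg*pH unit)

14.33


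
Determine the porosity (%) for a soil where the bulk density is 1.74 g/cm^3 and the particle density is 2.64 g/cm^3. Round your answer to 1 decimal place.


Step 1: Formula: n = 100 * (1 - BD / PD)
Step 2: n = 100 * (1 - 1.74 / 2.64)
Step 3: n = 100 * (1 - 0.65909)
Step 4: n = 34.1%

34.1


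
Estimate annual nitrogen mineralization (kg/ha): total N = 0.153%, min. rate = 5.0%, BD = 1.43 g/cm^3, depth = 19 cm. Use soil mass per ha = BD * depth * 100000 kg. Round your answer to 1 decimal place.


Step 1: Soil mass per ha = BD * depth * 100000 = 1.43 * 19 * 100000 = 2717000 kg
Step 2: Total N pool = soil mass * N%/100 = 2717000 * 0.153/100 = 4157.01 kg/ha
Step 3: N mineralized = N pool * rate%/100 = 4157.01 * 5.0/100 = 207.9 kg/ha/yr

207.9


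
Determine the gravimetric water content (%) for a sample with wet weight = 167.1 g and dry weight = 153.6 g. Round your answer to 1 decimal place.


Step 1: Water mass = wet - dry = 167.1 - 153.6 = 13.5 g
Step 2: w = 100 * water mass / dry mass
Step 3: w = 100 * 13.5 / 153.6 = 8.8%

8.8


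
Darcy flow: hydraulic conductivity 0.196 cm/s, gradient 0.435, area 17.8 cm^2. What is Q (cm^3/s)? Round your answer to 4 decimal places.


Step 1: Apply Darcy's law: Q = K * i * A
Step 2: Q = 0.196 * 0.435 * 17.8
Step 3: Q = 1.5176 cm^3/s

1.5176


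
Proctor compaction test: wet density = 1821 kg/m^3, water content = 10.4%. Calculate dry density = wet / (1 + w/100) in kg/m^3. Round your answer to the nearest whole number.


Step 1: Dry density = wet density / (1 + w/100)
Step 2: Dry density = 1821 / (1 + 10.4/100)
Step 3: Dry density = 1821 / 1.104
Step 4: Dry density = 1649 kg/m^3

1649


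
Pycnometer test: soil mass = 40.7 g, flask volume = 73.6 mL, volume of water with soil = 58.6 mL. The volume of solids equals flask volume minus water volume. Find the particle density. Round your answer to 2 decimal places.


Step 1: Volume of solids = flask volume - water volume with soil
Step 2: V_solids = 73.6 - 58.6 = 15.0 mL
Step 3: Particle density = mass / V_solids = 40.7 / 15.0 = 2.71 g/cm^3

2.71


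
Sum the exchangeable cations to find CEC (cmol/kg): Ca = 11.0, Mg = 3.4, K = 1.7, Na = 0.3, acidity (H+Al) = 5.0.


Step 1: CEC = Ca + Mg + K + Na + (H+Al)
Step 2: CEC = 11.0 + 3.4 + 1.7 + 0.3 + 5.0
Step 3: CEC = 21.4 cmol/kg

21.4


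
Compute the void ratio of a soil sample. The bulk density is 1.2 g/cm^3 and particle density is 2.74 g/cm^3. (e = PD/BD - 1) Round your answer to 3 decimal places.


Step 1: e = PD / BD - 1
Step 2: e = 2.74 / 1.2 - 1
Step 3: e = 2.28333 - 1
Step 4: e = 1.283

1.283


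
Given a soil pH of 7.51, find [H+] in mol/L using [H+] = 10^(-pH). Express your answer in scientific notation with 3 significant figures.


Step 1: [H+] = 10^(-pH)
Step 2: [H+] = 10^(-7.51)
Step 3: [H+] = 3.09e-08 mol/L

3.09e-08


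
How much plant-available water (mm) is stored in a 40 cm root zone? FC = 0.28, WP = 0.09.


Step 1: Available water = (FC - WP) * depth * 10
Step 2: AW = (0.28 - 0.09) * 40 * 10
Step 3: AW = 0.19 * 40 * 10
Step 4: AW = 76.0 mm

76.0


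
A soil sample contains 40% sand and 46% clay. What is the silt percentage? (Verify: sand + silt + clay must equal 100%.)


Step 1: sand + silt + clay = 100%
Step 2: silt = 100 - sand - clay
Step 3: silt = 100 - 40 - 46
Step 4: silt = 14%

14


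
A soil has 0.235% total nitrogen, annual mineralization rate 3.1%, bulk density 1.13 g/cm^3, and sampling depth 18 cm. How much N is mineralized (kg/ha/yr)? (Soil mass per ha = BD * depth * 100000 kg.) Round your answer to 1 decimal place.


Step 1: Soil mass per ha = BD * depth * 100000 = 1.13 * 18 * 100000 = 2034000 kg
Step 2: Total N pool = soil mass * N%/100 = 2034000 * 0.235/100 = 4779.9 kg/ha
Step 3: N mineralized = N pool * rate%/100 = 4779.9 * 3.1/100 = 148.2 kg/ha/yr

148.2


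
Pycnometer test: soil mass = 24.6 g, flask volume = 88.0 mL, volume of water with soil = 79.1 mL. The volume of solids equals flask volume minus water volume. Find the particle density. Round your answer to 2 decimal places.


Step 1: Volume of solids = flask volume - water volume with soil
Step 2: V_solids = 88.0 - 79.1 = 8.9 mL
Step 3: Particle density = mass / V_solids = 24.6 / 8.9 = 2.76 g/cm^3

2.76


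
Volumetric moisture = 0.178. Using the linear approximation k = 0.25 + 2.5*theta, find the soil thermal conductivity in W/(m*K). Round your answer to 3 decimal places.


Step 1: k = 0.25 + 2.5 * theta
Step 2: k = 0.25 + 2.5 * 0.178
Step 3: k = 0.25 + 0.445
Step 4: k = 0.695 W/(m*K)

0.695


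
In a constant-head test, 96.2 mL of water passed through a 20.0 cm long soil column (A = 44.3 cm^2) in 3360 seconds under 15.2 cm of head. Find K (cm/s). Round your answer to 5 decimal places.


Step 1: K = Q * L / (A * t * h)
Step 2: Numerator = 96.2 * 20.0 = 1924.0
Step 3: Denominator = 44.3 * 3360 * 15.2 = 2262489.6
Step 4: K = 1924.0 / 2262489.6 = 0.00085 cm/s

0.00085


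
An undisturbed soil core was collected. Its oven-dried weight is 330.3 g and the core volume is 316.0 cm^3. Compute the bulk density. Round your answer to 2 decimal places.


Step 1: Identify the formula: BD = dry mass / volume
Step 2: Substitute values: BD = 330.3 / 316.0
Step 3: BD = 1.05 g/cm^3

1.05


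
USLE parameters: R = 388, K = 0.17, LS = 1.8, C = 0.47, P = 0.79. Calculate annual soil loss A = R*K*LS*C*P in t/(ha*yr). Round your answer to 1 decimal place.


Step 1: A = R * K * LS * C * P
Step 2: R * K = 388 * 0.17 = 65.96
Step 3: (R*K) * LS = 65.96 * 1.8 = 118.728
Step 4: * C * P = 118.728 * 0.47 * 0.79 = 44.1
Step 5: A = 44.1 t/(ha*yr)

44.1


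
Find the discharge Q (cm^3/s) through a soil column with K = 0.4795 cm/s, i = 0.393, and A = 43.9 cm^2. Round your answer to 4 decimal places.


Step 1: Apply Darcy's law: Q = K * i * A
Step 2: Q = 0.4795 * 0.393 * 43.9
Step 3: Q = 8.2727 cm^3/s

8.2727


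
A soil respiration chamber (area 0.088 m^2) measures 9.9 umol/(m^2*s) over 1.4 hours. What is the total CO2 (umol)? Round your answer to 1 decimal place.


Step 1: Convert time to seconds: 1.4 hr * 3600 = 5040.0 s
Step 2: Total = flux * area * time_s
Step 3: Total = 9.9 * 0.088 * 5040.0
Step 4: Total = 4390.8 umol

4390.8


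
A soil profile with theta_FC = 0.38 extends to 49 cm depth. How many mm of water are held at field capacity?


Step 1: Water (mm) = theta_FC * depth (cm) * 10
Step 2: Water = 0.38 * 49 * 10
Step 3: Water = 186.2 mm

186.2


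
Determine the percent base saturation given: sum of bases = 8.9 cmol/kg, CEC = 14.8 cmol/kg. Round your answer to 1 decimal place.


Step 1: BS = 100 * (sum of bases) / CEC
Step 2: BS = 100 * 8.9 / 14.8
Step 3: BS = 60.1%

60.1


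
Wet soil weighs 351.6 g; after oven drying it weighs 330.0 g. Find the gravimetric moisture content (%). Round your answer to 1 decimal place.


Step 1: Water mass = wet - dry = 351.6 - 330.0 = 21.6 g
Step 2: w = 100 * water mass / dry mass
Step 3: w = 100 * 21.6 / 330.0 = 6.5%

6.5


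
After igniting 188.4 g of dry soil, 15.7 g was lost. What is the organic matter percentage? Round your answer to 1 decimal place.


Step 1: OM% = 100 * LOI / sample mass
Step 2: OM = 100 * 15.7 / 188.4
Step 3: OM = 8.3%

8.3


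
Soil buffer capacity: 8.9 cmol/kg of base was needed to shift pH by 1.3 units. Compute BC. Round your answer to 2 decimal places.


Step 1: BC = change in base / change in pH
Step 2: BC = 8.9 / 1.3
Step 3: BC = 6.85 cmol/(kg*pH unit)

6.85


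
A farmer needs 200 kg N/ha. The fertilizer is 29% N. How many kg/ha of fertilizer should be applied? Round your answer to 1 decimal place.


Step 1: Fertilizer rate = target N / (N content / 100)
Step 2: Rate = 200 / (29 / 100)
Step 3: Rate = 200 / 0.29
Step 4: Rate = 689.7 kg/ha

689.7


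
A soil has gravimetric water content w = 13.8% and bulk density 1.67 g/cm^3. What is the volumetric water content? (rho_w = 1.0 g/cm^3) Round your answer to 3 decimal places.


Step 1: theta = (w / 100) * BD / rho_w
Step 2: theta = (13.8 / 100) * 1.67 / 1.0
Step 3: theta = 0.138 * 1.67
Step 4: theta = 0.23

0.23


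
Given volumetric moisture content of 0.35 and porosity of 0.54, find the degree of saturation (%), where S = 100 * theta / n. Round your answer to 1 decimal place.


Step 1: S = 100 * theta_v / n
Step 2: S = 100 * 0.35 / 0.54
Step 3: S = 64.8%

64.8


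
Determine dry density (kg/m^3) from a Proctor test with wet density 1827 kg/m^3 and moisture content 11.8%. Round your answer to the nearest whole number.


Step 1: Dry density = wet density / (1 + w/100)
Step 2: Dry density = 1827 / (1 + 11.8/100)
Step 3: Dry density = 1827 / 1.118
Step 4: Dry density = 1634 kg/m^3

1634


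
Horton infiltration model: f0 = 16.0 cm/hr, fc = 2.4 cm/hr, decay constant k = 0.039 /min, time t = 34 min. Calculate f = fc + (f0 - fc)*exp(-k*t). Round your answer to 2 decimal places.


Step 1: f = fc + (f0 - fc) * exp(-k * t)
Step 2: exp(-0.039 * 34) = 0.265537
Step 3: f = 2.4 + (16.0 - 2.4) * 0.265537
Step 4: f = 2.4 + 13.6 * 0.265537
Step 5: f = 6.01 cm/hr

6.01


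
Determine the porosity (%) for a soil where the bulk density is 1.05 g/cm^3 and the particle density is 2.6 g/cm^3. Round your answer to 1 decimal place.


Step 1: Formula: n = 100 * (1 - BD / PD)
Step 2: n = 100 * (1 - 1.05 / 2.6)
Step 3: n = 100 * (1 - 0.40385)
Step 4: n = 59.6%

59.6


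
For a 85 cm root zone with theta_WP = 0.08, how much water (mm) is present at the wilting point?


Step 1: Water (mm) = theta_WP * depth * 10
Step 2: Water = 0.08 * 85 * 10
Step 3: Water = 68.0 mm

68.0


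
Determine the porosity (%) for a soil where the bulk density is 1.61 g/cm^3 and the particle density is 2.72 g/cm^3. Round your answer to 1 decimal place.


Step 1: Formula: n = 100 * (1 - BD / PD)
Step 2: n = 100 * (1 - 1.61 / 2.72)
Step 3: n = 100 * (1 - 0.59191)
Step 4: n = 40.8%

40.8


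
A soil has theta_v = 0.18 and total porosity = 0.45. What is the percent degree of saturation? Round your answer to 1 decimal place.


Step 1: S = 100 * theta_v / n
Step 2: S = 100 * 0.18 / 0.45
Step 3: S = 40.0%

40.0


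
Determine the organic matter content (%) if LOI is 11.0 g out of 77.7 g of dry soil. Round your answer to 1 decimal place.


Step 1: OM% = 100 * LOI / sample mass
Step 2: OM = 100 * 11.0 / 77.7
Step 3: OM = 14.2%

14.2


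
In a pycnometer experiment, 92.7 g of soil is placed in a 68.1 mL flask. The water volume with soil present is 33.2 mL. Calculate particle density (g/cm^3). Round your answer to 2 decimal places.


Step 1: Volume of solids = flask volume - water volume with soil
Step 2: V_solids = 68.1 - 33.2 = 34.9 mL
Step 3: Particle density = mass / V_solids = 92.7 / 34.9 = 2.66 g/cm^3

2.66


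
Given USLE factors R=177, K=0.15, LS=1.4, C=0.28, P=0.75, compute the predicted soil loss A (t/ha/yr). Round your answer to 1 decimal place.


Step 1: A = R * K * LS * C * P
Step 2: R * K = 177 * 0.15 = 26.55
Step 3: (R*K) * LS = 26.55 * 1.4 = 37.17
Step 4: * C * P = 37.17 * 0.28 * 0.75 = 7.8
Step 5: A = 7.8 t/(ha*yr)

7.8


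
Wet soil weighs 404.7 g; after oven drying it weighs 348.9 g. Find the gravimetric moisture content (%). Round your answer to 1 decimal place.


Step 1: Water mass = wet - dry = 404.7 - 348.9 = 55.8 g
Step 2: w = 100 * water mass / dry mass
Step 3: w = 100 * 55.8 / 348.9 = 16.0%

16.0


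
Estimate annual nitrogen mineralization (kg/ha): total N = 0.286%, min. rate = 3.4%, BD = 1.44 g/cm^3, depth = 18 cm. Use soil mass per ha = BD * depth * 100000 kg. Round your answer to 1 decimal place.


Step 1: Soil mass per ha = BD * depth * 100000 = 1.44 * 18 * 100000 = 2592000 kg
Step 2: Total N pool = soil mass * N%/100 = 2592000 * 0.286/100 = 7413.12 kg/ha
Step 3: N mineralized = N pool * rate%/100 = 7413.12 * 3.4/100 = 252.0 kg/ha/yr

252.0


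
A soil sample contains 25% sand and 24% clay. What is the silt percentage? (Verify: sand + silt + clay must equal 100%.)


Step 1: sand + silt + clay = 100%
Step 2: silt = 100 - sand - clay
Step 3: silt = 100 - 25 - 24
Step 4: silt = 51%

51


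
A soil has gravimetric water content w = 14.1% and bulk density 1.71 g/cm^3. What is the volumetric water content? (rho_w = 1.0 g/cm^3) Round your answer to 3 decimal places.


Step 1: theta = (w / 100) * BD / rho_w
Step 2: theta = (14.1 / 100) * 1.71 / 1.0
Step 3: theta = 0.141 * 1.71
Step 4: theta = 0.241

0.241


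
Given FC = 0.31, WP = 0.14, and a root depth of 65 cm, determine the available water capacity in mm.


Step 1: Available water = (FC - WP) * depth * 10
Step 2: AW = (0.31 - 0.14) * 65 * 10
Step 3: AW = 0.17 * 65 * 10
Step 4: AW = 110.5 mm

110.5


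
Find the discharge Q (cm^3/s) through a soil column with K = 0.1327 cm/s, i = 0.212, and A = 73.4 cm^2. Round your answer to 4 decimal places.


Step 1: Apply Darcy's law: Q = K * i * A
Step 2: Q = 0.1327 * 0.212 * 73.4
Step 3: Q = 2.0649 cm^3/s

2.0649


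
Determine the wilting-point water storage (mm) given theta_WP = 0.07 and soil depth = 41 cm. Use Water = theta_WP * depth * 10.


Step 1: Water (mm) = theta_WP * depth * 10
Step 2: Water = 0.07 * 41 * 10
Step 3: Water = 28.7 mm

28.7


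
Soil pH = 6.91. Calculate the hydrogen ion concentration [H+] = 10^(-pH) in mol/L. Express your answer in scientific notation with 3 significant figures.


Step 1: [H+] = 10^(-pH)
Step 2: [H+] = 10^(-6.91)
Step 3: [H+] = 1.23e-07 mol/L

1.23e-07
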